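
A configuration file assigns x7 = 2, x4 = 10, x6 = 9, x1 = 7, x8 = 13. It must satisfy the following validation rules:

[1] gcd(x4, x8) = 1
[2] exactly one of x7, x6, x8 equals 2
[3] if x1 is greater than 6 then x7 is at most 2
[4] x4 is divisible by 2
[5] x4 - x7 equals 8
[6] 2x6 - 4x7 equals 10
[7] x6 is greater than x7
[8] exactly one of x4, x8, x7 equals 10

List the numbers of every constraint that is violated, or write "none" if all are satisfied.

[1] gcd(10, 13) = 1  OK
[2] x7=2, x6=9, x8=13; 1 of them equals 2  OK
[3] x1 = 7 > 6, so we need x7 ≤ 2; x7 = 2 ≤ 2  OK
[4] 10 / 2 = 5, so 2 divides 10  OK
[5] x4 - x7 = 10 - 2 = 8  OK
[6] 2x6 - 4x7 = 2(9) - 4(2) = 10  OK
[7] x6 = 9, x7 = 2; 9 > 2  OK
[8] x4=10, x8=13, x7=2; 1 of them equals 10  OK

The assignment satisfies every constraint.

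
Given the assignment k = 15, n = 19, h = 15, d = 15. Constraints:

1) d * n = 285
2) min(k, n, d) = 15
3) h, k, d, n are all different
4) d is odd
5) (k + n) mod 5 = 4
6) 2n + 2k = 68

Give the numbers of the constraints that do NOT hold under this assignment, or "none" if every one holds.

1) d * n = 15 * 19 = 285  ✔
2) min(15, 19, 15) = 15  ✔
3) h = k = 15, not all different  ✘
4) d = 15 is odd  ✔
5) k + n = 34; 34 mod 5 = 4  ✔
6) 2n + 2k = 2(19) + 2(15) = 68  ✔

Violated: 3.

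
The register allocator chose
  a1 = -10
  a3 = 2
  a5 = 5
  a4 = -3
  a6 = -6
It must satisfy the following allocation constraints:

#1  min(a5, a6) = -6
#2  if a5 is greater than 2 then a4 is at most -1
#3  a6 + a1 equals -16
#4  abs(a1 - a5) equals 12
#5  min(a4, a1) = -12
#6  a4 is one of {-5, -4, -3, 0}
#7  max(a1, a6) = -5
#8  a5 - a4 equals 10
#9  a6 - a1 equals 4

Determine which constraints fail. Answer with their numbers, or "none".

No — constraints 4, 5, 7, 8 are not satisfied.

#1 min(5, -6) = -6  yes
#2 a5 = 5 > 2, so we need a4 ≤ -1; a4 = -3 ≤ -1  yes
#3 a6 + a1 = -6 + (-10) = -16  yes
#4 abs(-10 - 5) = 15, not 12  no
#5 min(-3, -10) = -10, not -12  no
#6 a4 = -3 is in {-5, -4, -3, 0}  yes
#7 max(-10, -6) = -6, not -5  no
#8 a5 - a4 = 5 - (-3) = 8, not 10  no
#9 a6 - a1 = -6 - (-10) = 4  yes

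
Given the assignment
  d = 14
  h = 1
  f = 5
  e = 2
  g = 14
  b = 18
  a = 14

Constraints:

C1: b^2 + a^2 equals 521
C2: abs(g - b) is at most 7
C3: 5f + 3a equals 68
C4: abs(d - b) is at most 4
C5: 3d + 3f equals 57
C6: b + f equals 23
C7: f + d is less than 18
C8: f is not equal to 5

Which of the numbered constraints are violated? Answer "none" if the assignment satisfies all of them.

Constraints 1, 3, 7, 8 do not hold.

C1: b^2 + a^2 = 18^2 + 14^2 = 324 + 196 = 520, not 521  false
C2: abs(14 - 18) = 4; 4 ≤ 7  true
C3: 5f + 3a = 5(5) + 3(14) = 67, not 68  false
C4: abs(14 - 18) = 4; 4 ≤ 4  true
C5: 3d + 3f = 3(14) + 3(5) = 57  true
C6: b + f = 18 + 5 = 23  true
C7: f + d = 5 + 14 = 19; 19 ≥ 18, bound 18 not met  false
C8: f = 5, but 5 is required to differ  false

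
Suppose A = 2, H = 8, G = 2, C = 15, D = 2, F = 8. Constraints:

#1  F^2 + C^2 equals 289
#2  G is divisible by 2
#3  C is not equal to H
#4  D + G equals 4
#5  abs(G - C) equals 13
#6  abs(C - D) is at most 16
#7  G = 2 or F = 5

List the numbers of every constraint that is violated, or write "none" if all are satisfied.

#1 F^2 + C^2 = 8^2 + 15^2 = 64 + 225 = 289  yes
#2 2 / 2 = 1, so 2 divides 2  yes
#3 C = 15, H = 8; distinct  yes
#4 D + G = 2 + 2 = 4  yes
#5 abs(2 - 15) = 13  yes
#6 abs(15 - 2) = 13; 13 ≤ 16  yes
#7 G = 2 = 2 (first disjunct)  yes

Yes — all constraints hold.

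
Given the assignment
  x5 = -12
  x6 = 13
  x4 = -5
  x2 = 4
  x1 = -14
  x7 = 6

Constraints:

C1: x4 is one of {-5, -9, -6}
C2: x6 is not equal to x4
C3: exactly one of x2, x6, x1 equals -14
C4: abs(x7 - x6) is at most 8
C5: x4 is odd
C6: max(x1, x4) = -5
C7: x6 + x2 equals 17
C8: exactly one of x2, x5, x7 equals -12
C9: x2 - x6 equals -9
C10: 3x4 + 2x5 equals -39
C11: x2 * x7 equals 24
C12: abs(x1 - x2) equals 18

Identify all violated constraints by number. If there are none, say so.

The assignment satisfies every constraint.

C1: x4 = -5 is in {-5, -9, -6}  yes
C2: x6 = 13, x4 = -5; distinct  yes
C3: x2=4, x6=13, x1=-14; 1 of them equals -14  yes
C4: abs(6 - 13) = 7; 7 ≤ 8  yes
C5: x4 = -5 is odd  yes
C6: max(-14, -5) = -5  yes
C7: x6 + x2 = 13 + 4 = 17  yes
C8: x2=4, x5=-12, x7=6; 1 of them equals -12  yes
C9: x2 - x6 = 4 - 13 = -9  yes
C10: 3x4 + 2x5 = 3(-5) + 2(-12) = -39  yes
C11: x2 * x7 = 4 * 6 = 24  yes
C12: abs(-14 - 4) = 18  yes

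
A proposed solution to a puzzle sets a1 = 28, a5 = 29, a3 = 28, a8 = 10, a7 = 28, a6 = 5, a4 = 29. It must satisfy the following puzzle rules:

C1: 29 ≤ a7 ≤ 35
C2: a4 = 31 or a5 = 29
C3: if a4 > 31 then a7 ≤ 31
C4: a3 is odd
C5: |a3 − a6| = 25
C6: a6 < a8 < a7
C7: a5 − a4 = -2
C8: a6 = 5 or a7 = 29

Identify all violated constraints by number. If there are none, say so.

Constraints 1, 4, 5, and 7 do not hold.

C1: a7 = 28 is outside [29, 35]  false
C2: a4 = 29 ≠ 31, but a5 = 29 = 29 (second disjunct)  true
C3: a4 = 29, not > 31; antecedent false, conditional vacuously true  true
C4: a3 = 28 is even  false
C5: |28 − 5| = 23, not 25  false
C6: values 5 < 10 < 28  true
C7: a5 − a4 = 29 − 29 = 0, not -2  false
C8: a6 = 5 = 5 (first disjunct)  true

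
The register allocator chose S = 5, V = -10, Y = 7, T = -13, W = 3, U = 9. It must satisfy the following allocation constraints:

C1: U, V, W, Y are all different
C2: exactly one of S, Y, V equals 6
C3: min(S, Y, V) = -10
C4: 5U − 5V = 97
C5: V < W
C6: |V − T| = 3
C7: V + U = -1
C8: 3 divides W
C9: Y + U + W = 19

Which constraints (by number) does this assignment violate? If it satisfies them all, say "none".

C1: values 9, -10, 3, 7 are pairwise distinct — satisfied.
C2: S=5, Y=7, V=-10; 0 of them equal 6, not exactly one — violated.
C3: min(5, 7, -10) = -10 — satisfied.
C4: 5U − 5V = 5(9) − 5(-10) = 95, not 97 — violated.
C5: V = -10, W = 3; -10 < 3 — satisfied.
C6: |-10 − (-13)| = 3 — satisfied.
C7: V + U = -10 + 9 = -1 — satisfied.
C8: 3 / 3 = 1, so 3 divides 3 — satisfied.
C9: Y + U + W = 7 + 9 + 3 = 19 — satisfied.

Violated: 2 and 4.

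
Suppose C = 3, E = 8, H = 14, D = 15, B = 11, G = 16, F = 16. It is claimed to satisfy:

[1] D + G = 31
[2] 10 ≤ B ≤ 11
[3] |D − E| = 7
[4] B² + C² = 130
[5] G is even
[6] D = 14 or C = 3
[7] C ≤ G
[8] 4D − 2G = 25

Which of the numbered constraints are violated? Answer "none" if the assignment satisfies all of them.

[1] D + G = 15 + 16 = 31 — OK.
[2] B = 11 lies in [10, 11] — OK.
[3] |15 − 8| = 7 — OK.
[4] B² + C² = 11² + 3² = 121 + 9 = 130 — OK.
[5] G = 16 is even — OK.
[6] D = 15 ≠ 14, but C = 3 = 3 (second disjunct) — OK.
[7] C = 3, G = 16; 3 ≤ 16 — OK.
[8] 4D − 2G = 4(15) − 2(16) = 28, not 25 — violated.

Constraint 8 is violated.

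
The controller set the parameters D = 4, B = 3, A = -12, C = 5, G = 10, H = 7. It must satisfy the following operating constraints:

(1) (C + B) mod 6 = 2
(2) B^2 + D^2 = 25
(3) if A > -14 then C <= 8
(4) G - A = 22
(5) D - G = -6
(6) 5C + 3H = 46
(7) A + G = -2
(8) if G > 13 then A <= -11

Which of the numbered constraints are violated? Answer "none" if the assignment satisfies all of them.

(1) C + B = 8; 8 mod 6 = 2  ✔
(2) B^2 + D^2 = 3^2 + 4^2 = 9 + 16 = 25  ✔
(3) A = -12 > -14, so we need C ≤ 8; C = 5 ≤ 8  ✔
(4) G - A = 10 - (-12) = 22  ✔
(5) D - G = 4 - 10 = -6  ✔
(6) 5C + 3H = 5(5) + 3(7) = 46  ✔
(7) A + G = -12 + 10 = -2  ✔
(8) G = 10, not > 13; antecedent false, conditional vacuously true  ✔

None — every constraint holds.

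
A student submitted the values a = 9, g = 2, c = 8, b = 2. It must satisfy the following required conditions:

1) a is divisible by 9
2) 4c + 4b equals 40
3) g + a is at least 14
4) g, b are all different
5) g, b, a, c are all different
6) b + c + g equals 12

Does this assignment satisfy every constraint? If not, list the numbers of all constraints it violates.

1) 9 / 9 = 1, so 9 divides 9  OK
2) 4c + 4b = 4(8) + 4(2) = 40  OK
3) g + a = 2 + 9 = 11; 11 < 14, bound 14 not met  FAIL
4) g = b = 2, not all different  FAIL
5) g = b = 2, not all different  FAIL
6) b + c + g = 2 + 8 + 2 = 12  OK

Violated: 3, 4, and 5.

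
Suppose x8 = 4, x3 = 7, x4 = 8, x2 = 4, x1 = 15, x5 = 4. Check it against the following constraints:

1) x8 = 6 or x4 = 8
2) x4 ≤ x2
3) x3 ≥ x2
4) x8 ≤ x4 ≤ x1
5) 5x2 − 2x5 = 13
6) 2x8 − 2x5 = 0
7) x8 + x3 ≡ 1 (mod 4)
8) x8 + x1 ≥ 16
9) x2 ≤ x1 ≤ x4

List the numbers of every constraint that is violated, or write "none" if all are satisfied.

1) x8 = 4 ≠ 6, but x4 = 8 = 8 (second disjunct)  true
2) x4 = 8, x2 = 4; 8 > 4 (want ≤)  false
3) x3 = 7, x2 = 4; 7 ≥ 4  true
4) values 4 ≤ 8 ≤ 15  true
5) 5x2 − 2x5 = 5(4) − 2(4) = 12, not 13  false
6) 2x8 − 2x5 = 2(4) − 2(4) = 0  true
7) x8 + x3 = 11; 11 mod 4 = 3, not 1  false
8) x8 + x1 = 4 + 15 = 19; 19 ≥ 16  true
9) values 4, 15, 8; x1 = 15 is not ≤ x4 = 8  false

No — constraints 2, 5, 7, and 9 are not satisfied.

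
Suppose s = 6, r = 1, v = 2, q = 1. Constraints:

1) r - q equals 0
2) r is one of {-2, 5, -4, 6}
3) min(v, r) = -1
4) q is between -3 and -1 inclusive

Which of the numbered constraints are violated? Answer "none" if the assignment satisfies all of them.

No — constraints 2, 3, and 4 are not satisfied.

1) r - q = 1 - 1 = 0 — holds.
2) r = 1 is not in {-2, 5, -4, 6} — fails.
3) min(2, 1) = 1, not -1 — fails.
4) q = 1 is outside [-3, -1] — fails.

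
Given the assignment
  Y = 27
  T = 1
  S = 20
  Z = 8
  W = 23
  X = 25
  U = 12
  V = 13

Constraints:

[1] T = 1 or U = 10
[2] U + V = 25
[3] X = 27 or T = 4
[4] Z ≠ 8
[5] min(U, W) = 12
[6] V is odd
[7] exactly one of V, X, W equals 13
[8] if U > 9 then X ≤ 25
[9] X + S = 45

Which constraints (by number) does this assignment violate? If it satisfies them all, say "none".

[1] T = 1 = 1 (first disjunct)  true
[2] U + V = 12 + 13 = 25  true
[3] X = 25 ≠ 27 and T = 1 ≠ 4; both disjuncts false  false
[4] Z = 8, but 8 is required to differ  false
[5] min(12, 23) = 12  true
[6] V = 13 is odd  true
[7] V=13, X=25, W=23; 1 of them equals 13  true
[8] U = 12 > 9, so we need X ≤ 25; X = 25 ≤ 25  true
[9] X + S = 25 + 20 = 45  true

The assignment fails constraints 3 and 4.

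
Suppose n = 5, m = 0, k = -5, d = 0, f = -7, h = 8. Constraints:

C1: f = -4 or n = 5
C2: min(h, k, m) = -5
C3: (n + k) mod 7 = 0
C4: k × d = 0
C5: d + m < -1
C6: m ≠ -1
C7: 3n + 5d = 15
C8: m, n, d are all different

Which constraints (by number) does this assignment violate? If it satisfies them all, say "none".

No — constraints 5, 8 are not satisfied.

C1: f = -7 ≠ -4, but n = 5 = 5 (second disjunct) — satisfied.
C2: min(8, -5, 0) = -5 — satisfied.
C3: n + k = 0; 0 mod 7 = 0 — satisfied.
C4: k × d = -5 × 0 = 0 — satisfied.
C5: d + m = 0 + 0 = 0; 0 ≥ -1, bound -1 not met — violated.
C6: m = 0, and 0 ≠ -1 — satisfied.
C7: 3n + 5d = 3(5) + 5(0) = 15 — satisfied.
C8: m = d = 0, not all different — violated.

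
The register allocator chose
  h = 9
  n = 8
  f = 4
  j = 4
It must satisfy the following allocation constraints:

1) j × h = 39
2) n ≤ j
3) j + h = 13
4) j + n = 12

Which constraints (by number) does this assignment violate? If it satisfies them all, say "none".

Violated: 1, 2.

1) j × h = 4 × 9 = 36, not 39  fails
2) n = 8, j = 4; 8 > 4 (want ≤)  fails
3) j + h = 4 + 9 = 13  holds
4) j + n = 4 + 8 = 12  holds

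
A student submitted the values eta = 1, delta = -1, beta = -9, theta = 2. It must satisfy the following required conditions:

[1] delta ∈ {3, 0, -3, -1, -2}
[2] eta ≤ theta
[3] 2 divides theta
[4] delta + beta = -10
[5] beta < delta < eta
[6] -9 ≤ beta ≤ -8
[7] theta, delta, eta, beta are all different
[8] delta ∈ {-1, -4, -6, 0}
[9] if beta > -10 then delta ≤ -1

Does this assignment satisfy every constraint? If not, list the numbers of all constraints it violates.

[1] delta = -1 is in {3, 0, -3, -1, -2} — OK.
[2] eta = 1, theta = 2; 1 ≤ 2 — OK.
[3] 2 / 2 = 1, so 2 divides 2 — OK.
[4] delta + beta = -1 + (-9) = -10 — OK.
[5] values -9 < -1 < 1 — OK.
[6] beta = -9 lies in [-9, -8] — OK.
[7] values 2, -1, 1, -9 are pairwise distinct — OK.
[8] delta = -1 is in {-1, -4, -6, 0} — OK.
[9] beta = -9 > -10, so we need delta ≤ -1; delta = -1 ≤ -1 — OK.

No violations.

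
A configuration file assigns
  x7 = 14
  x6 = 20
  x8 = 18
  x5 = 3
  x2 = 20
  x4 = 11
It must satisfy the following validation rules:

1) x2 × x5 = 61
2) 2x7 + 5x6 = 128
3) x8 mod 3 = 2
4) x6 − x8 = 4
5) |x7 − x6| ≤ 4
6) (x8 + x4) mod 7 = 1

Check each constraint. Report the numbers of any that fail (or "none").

No — constraints 1, 3, 4, 5 are not satisfied.

1) x2 × x5 = 20 × 3 = 60, not 61 — fails.
2) 2x7 + 5x6 = 2(14) + 5(20) = 128 — holds.
3) 18 mod 3 = 0, not 2 — fails.
4) x6 − x8 = 20 − 18 = 2, not 4 — fails.
5) |14 − 20| = 6; 6 > 4, exceeds bound 4 — fails.
6) x8 + x4 = 29; 29 mod 7 = 1 — holds.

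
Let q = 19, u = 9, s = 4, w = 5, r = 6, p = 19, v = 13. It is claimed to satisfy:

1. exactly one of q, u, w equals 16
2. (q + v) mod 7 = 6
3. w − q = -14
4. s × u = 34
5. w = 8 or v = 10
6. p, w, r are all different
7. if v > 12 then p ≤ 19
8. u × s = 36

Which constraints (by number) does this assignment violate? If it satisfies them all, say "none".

Constraints 1, 2, 4, 5 do not hold.

1. q=19, u=9, w=5; 0 of them equal 16, not exactly one — violated.
2. q + v = 32; 32 mod 7 = 4, not 6 — violated.
3. w − q = 5 − 19 = -14 — OK.
4. s × u = 4 × 9 = 36, not 34 — violated.
5. w = 5 ≠ 8 and v = 13 ≠ 10; both disjuncts false — violated.
6. values 19, 5, 6 are pairwise distinct — OK.
7. v = 13 > 12, so we need p ≤ 19; p = 19 ≤ 19 — OK.
8. u × s = 9 × 4 = 36 — OK.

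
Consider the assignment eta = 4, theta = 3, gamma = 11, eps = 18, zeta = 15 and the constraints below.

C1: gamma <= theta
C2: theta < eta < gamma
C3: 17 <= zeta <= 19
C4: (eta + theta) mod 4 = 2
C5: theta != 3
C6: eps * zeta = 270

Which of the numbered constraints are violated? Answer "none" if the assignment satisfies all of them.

The assignment fails constraints 1, 3, 4, 5.

C1: gamma = 11, theta = 3; 11 > 3 (want ≤)  FAIL
C2: values 3 < 4 < 11  OK
C3: zeta = 15 is outside [17, 19]  FAIL
C4: eta + theta = 7; 7 mod 4 = 3, not 2  FAIL
C5: theta = 3, but 3 is required to differ  FAIL
C6: eps * zeta = 18 * 15 = 270  OK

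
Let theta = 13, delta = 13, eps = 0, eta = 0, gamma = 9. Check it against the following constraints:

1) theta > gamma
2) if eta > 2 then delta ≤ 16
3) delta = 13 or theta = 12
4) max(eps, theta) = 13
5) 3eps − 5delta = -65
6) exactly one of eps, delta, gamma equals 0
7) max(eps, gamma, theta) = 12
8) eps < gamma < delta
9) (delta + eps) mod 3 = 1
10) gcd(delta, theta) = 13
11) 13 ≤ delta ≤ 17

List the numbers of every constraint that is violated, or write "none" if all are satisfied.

Constraint 7 is violated.

1) theta = 13, gamma = 9; 13 > 9 — satisfied.
2) eta = 0, not > 2; antecedent false, conditional vacuously true — satisfied.
3) delta = 13 = 13 (first disjunct) — satisfied.
4) max(0, 13) = 13 — satisfied.
5) 3eps − 5delta = 3(0) − 5(13) = -65 — satisfied.
6) eps=0, delta=13, gamma=9; 1 of them equals 0 — satisfied.
7) max(0, 9, 13) = 13, not 12 — violated.
8) values 0 < 9 < 13 — satisfied.
9) delta + eps = 13; 13 mod 3 = 1 — satisfied.
10) gcd(13, 13) = 13 — satisfied.
11) delta = 13 lies in [13, 17] — satisfied.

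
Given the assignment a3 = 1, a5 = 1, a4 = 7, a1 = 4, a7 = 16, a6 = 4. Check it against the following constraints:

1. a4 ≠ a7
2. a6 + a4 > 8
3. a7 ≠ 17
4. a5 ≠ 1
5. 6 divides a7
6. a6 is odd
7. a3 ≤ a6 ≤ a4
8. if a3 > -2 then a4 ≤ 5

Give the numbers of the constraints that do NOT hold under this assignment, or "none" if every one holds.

1. a4 = 7, a7 = 16; distinct — holds.
2. a6 + a4 = 4 + 7 = 11; 11 > 8 — holds.
3. a7 = 16, and 16 ≠ 17 — holds.
4. a5 = 1, but 1 is required to differ — fails.
5. 16 = 6×2 + 4, so 6 does not divide 16 — fails.
6. a6 = 4 is even — fails.
7. values 1 ≤ 4 ≤ 7 — holds.
8. a3 = 1 > -2, so we need a4 ≤ 5; but a4 = 7 > 5 — fails.

Constraints 4, 5, 6, and 8 do not hold.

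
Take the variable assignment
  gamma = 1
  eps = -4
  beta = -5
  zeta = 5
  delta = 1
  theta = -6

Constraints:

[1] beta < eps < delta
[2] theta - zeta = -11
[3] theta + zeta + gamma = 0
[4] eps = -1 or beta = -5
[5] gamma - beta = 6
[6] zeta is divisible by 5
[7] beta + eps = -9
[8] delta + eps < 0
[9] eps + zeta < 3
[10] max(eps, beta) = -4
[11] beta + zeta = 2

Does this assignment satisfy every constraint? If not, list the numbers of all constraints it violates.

The assignment fails constraint 11.

[1] values -5 < -4 < 1 — holds.
[2] theta - zeta = -6 - 5 = -11 — holds.
[3] theta + zeta + gamma = -6 + 5 + 1 = 0 — holds.
[4] eps = -4 ≠ -1, but beta = -5 = -5 (second disjunct) — holds.
[5] gamma - beta = 1 - (-5) = 6 — holds.
[6] 5 / 5 = 1, so 5 divides 5 — holds.
[7] beta + eps = -5 + (-4) = -9 — holds.
[8] delta + eps = 1 + (-4) = -3; -3 < 0 — holds.
[9] eps + zeta = -4 + 5 = 1; 1 < 3 — holds.
[10] max(-4, -5) = -4 — holds.
[11] beta + zeta = -5 + 5 = 0, not 2 — does not hold.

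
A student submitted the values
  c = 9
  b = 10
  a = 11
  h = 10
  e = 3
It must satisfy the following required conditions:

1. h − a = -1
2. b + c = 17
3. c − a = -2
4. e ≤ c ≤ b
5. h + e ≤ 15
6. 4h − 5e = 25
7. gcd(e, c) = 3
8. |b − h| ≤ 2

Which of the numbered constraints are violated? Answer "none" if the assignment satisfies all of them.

1. h − a = 10 − 11 = -1  ✔
2. b + c = 10 + 9 = 19, not 17  ✘
3. c − a = 9 − 11 = -2  ✔
4. values 3 ≤ 9 ≤ 10  ✔
5. h + e = 10 + 3 = 13; 13 ≤ 15  ✔
6. 4h − 5e = 4(10) − 5(3) = 25  ✔
7. gcd(3, 9) = 3  ✔
8. |10 − 10| = 0; 0 ≤ 2  ✔

Violated: 2.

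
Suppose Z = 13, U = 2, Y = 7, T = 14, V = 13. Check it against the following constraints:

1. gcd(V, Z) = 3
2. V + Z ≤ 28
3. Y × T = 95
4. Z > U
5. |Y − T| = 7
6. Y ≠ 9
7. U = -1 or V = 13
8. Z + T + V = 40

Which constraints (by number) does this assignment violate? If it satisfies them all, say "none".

Constraints 1 and 3 are violated.

1. gcd(13, 13) = 13, not 3 — violated.
2. V + Z = 13 + 13 = 26; 26 ≤ 28 — satisfied.
3. Y × T = 7 × 14 = 98, not 95 — violated.
4. Z = 13, U = 2; 13 > 2 — satisfied.
5. |7 − 14| = 7 — satisfied.
6. Y = 7, and 7 ≠ 9 — satisfied.
7. U = 2 ≠ -1, but V = 13 = 13 (second disjunct) — satisfied.
8. Z + T + V = 13 + 14 + 13 = 40 — satisfied.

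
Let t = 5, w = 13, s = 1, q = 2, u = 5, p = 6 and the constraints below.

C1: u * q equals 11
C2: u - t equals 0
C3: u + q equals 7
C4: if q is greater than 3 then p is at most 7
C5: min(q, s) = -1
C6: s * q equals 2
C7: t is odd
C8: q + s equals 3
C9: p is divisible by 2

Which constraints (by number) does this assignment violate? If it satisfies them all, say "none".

Constraints 1, 5 do not hold.

C1: u * q = 5 * 2 = 10, not 11  fails
C2: u - t = 5 - 5 = 0  holds
C3: u + q = 5 + 2 = 7  holds
C4: q = 2, not > 3; antecedent false, conditional vacuously true  holds
C5: min(2, 1) = 1, not -1  fails
C6: s * q = 1 * 2 = 2  holds
C7: t = 5 is odd  holds
C8: q + s = 2 + 1 = 3  holds
C9: 6 / 2 = 3, so 2 divides 6  holds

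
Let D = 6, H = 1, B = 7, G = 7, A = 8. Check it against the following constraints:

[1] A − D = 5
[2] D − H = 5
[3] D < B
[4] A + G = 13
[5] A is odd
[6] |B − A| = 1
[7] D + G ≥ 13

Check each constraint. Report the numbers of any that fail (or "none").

[1] A − D = 8 − 6 = 2, not 5  fails
[2] D − H = 6 − 1 = 5  holds
[3] D = 6, B = 7; 6 < 7  holds
[4] A + G = 8 + 7 = 15, not 13  fails
[5] A = 8 is even  fails
[6] |7 − 8| = 1  holds
[7] D + G = 6 + 7 = 13; 13 ≥ 13  holds

Violated: 1, 4, and 5.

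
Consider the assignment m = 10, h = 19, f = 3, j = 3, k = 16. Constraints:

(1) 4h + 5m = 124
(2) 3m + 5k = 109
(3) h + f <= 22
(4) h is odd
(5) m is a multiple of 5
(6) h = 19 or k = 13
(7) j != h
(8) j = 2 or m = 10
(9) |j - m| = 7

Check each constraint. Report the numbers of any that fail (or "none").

The assignment fails constraints 1 and 2.

(1) 4h + 5m = 4(19) + 5(10) = 126, not 124 — violated.
(2) 3m + 5k = 3(10) + 5(16) = 110, not 109 — violated.
(3) h + f = 19 + 3 = 22; 22 ≤ 22 — OK.
(4) h = 19 is odd — OK.
(5) 10 / 5 = 2, so 5 divides 10 — OK.
(6) h = 19 = 19 (first disjunct) — OK.
(7) j = 3, h = 19; distinct — OK.
(8) j = 3 ≠ 2, but m = 10 = 10 (second disjunct) — OK.
(9) |3 - 10| = 7 — OK.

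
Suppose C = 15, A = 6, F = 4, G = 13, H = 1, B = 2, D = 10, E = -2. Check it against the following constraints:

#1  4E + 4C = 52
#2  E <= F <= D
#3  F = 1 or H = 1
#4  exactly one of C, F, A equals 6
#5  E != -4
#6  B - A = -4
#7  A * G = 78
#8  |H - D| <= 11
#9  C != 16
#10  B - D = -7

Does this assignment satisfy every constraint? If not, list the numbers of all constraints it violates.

Constraint 10 is violated.

#1 4E + 4C = 4(-2) + 4(15) = 52 — satisfied.
#2 values -2 <= 4 <= 10 — satisfied.
#3 F = 4 ≠ 1, but H = 1 = 1 (second disjunct) — satisfied.
#4 C=15, F=4, A=6; 1 of them equals 6 — satisfied.
#5 E = -2, and -2 ≠ -4 — satisfied.
#6 B - A = 2 - 6 = -4 — satisfied.
#7 A * G = 6 * 13 = 78 — satisfied.
#8 |1 - 10| = 9; 9 ≤ 11 — satisfied.
#9 C = 15, and 15 ≠ 16 — satisfied.
#10 B - D = 2 - 10 = -8, not -7 — violated.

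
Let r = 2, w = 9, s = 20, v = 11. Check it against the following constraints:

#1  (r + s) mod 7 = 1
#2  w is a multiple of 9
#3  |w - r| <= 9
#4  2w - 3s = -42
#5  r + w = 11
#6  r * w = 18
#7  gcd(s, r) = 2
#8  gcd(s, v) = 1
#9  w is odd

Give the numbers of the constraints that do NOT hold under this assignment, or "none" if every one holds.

All constraints are satisfied.

#1 r + s = 22; 22 mod 7 = 1 — OK.
#2 9 / 9 = 1, so 9 divides 9 — OK.
#3 |9 - 2| = 7; 7 ≤ 9 — OK.
#4 2w - 3s = 2(9) - 3(20) = -42 — OK.
#5 r + w = 2 + 9 = 11 — OK.
#6 r * w = 2 * 9 = 18 — OK.
#7 gcd(20, 2) = 2 — OK.
#8 gcd(20, 11) = 1 — OK.
#9 w = 9 is odd — OK.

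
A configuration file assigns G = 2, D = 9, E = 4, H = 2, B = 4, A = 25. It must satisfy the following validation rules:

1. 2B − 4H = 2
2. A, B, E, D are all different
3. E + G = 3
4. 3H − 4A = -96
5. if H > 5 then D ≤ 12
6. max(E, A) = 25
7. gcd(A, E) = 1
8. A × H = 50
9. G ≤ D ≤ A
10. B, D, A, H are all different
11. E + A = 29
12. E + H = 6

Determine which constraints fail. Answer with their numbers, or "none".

1. 2B − 4H = 2(4) − 4(2) = 0, not 2  ✘
2. B = E = 4, not all different  ✘
3. E + G = 4 + 2 = 6, not 3  ✘
4. 3H − 4A = 3(2) − 4(25) = -94, not -96  ✘
5. H = 2, not > 5; antecedent false, conditional vacuously true  ✔
6. max(4, 25) = 25  ✔
7. gcd(25, 4) = 1  ✔
8. A × H = 25 × 2 = 50  ✔
9. values 2 ≤ 9 ≤ 25  ✔
10. values 4, 9, 25, 2 are pairwise distinct  ✔
11. E + A = 4 + 25 = 29  ✔
12. E + H = 4 + 2 = 6  ✔

Constraints 1, 2, 3, 4 do not hold.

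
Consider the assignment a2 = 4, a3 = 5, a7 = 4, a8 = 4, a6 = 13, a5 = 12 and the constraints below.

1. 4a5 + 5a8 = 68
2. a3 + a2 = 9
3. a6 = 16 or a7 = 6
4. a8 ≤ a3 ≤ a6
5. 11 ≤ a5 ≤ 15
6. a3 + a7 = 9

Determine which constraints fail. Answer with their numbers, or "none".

Violated: 3.

1. 4a5 + 5a8 = 4(12) + 5(4) = 68 — holds.
2. a3 + a2 = 5 + 4 = 9 — holds.
3. a6 = 13 ≠ 16 and a7 = 4 ≠ 6; both disjuncts false — does not hold.
4. values 4 ≤ 5 ≤ 13 — holds.
5. a5 = 12 lies in [11, 15] — holds.
6. a3 + a7 = 5 + 4 = 9 — holds.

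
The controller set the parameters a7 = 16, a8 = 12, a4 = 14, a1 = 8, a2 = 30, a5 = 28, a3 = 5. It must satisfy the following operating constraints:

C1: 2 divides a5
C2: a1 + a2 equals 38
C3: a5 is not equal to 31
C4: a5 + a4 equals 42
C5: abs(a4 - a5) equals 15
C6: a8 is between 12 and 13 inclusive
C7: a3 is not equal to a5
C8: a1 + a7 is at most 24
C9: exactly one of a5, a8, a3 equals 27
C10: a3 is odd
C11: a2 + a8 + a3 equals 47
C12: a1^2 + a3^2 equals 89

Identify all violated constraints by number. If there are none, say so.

C1: 28 / 2 = 14, so 2 divides 28  OK
C2: a1 + a2 = 8 + 30 = 38  OK
C3: a5 = 28, and 28 ≠ 31  OK
C4: a5 + a4 = 28 + 14 = 42  OK
C5: abs(14 - 28) = 14, not 15  FAIL
C6: a8 = 12 lies in [12, 13]  OK
C7: a3 = 5, a5 = 28; distinct  OK
C8: a1 + a7 = 8 + 16 = 24; 24 ≤ 24  OK
C9: a5=28, a8=12, a3=5; 0 of them equal 27, not exactly one  FAIL
C10: a3 = 5 is odd  OK
C11: a2 + a8 + a3 = 30 + 12 + 5 = 47  OK
C12: a1^2 + a3^2 = 8^2 + 5^2 = 64 + 25 = 89  OK

Violated: 5, 9.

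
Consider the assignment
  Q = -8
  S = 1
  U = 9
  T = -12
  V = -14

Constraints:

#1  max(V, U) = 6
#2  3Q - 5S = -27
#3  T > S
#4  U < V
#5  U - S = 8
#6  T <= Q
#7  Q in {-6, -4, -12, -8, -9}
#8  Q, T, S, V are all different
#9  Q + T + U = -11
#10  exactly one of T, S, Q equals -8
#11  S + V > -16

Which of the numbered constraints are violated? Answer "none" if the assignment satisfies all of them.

#1 max(-14, 9) = 9, not 6 — fails.
#2 3Q - 5S = 3(-8) - 5(1) = -29, not -27 — fails.
#3 T = -12, S = 1; -12 ≤ 1 (want >) — fails.
#4 U = 9, V = -14; 9 ≥ -14 (want <) — fails.
#5 U - S = 9 - 1 = 8 — holds.
#6 T = -12, Q = -8; -12 ≤ -8 — holds.
#7 Q = -8 is in {-6, -4, -12, -8, -9} — holds.
#8 values -8, -12, 1, -14 are pairwise distinct — holds.
#9 Q + T + U = -8 + (-12) + 9 = -11 — holds.
#10 T=-12, S=1, Q=-8; 1 of them equals -8 — holds.
#11 S + V = 1 + (-14) = -13; -13 > -16 — holds.

Constraints 1, 2, 3, and 4 do not hold.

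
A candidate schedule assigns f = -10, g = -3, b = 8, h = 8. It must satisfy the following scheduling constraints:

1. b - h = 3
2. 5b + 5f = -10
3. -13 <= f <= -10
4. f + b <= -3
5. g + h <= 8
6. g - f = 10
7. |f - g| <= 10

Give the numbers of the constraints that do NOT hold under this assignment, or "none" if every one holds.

1. b - h = 8 - 8 = 0, not 3 — violated.
2. 5b + 5f = 5(8) + 5(-10) = -10 — satisfied.
3. f = -10 lies in [-13, -10] — satisfied.
4. f + b = -10 + 8 = -2; -2 > -3, bound -3 not met — violated.
5. g + h = -3 + 8 = 5; 5 ≤ 8 — satisfied.
6. g - f = -3 - (-10) = 7, not 10 — violated.
7. |-10 - (-3)| = 7; 7 ≤ 10 — satisfied.

Violated: 1, 4, 6.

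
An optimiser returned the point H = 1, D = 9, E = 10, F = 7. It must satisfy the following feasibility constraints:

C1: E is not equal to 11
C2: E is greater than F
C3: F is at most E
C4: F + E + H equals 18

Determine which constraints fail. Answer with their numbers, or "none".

None — every constraint holds.

C1: E = 10, and 10 ≠ 11  true
C2: E = 10, F = 7; 10 > 7  true
C3: F = 7, E = 10; 7 ≤ 10  true
C4: F + E + H = 7 + 10 + 1 = 18  true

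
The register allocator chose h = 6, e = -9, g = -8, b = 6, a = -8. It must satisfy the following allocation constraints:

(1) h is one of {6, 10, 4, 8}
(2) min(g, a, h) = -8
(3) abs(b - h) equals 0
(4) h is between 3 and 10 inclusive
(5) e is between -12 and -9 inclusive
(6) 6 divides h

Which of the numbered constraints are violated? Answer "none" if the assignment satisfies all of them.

No violations.

(1) h = 6 is in {6, 10, 4, 8} — holds.
(2) min(-8, -8, 6) = -8 — holds.
(3) abs(6 - 6) = 0 — holds.
(4) h = 6 lies in [3, 10] — holds.
(5) e = -9 lies in [-12, -9] — holds.
(6) 6 / 6 = 1, so 6 divides 6 — holds.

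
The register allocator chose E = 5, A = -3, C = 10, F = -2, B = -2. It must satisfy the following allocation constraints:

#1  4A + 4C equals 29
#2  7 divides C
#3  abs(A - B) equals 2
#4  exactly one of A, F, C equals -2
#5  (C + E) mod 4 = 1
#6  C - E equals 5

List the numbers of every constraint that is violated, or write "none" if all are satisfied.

#1 4A + 4C = 4(-3) + 4(10) = 28, not 29  no
#2 10 = 7*1 + 3, so 7 does not divide 10  no
#3 abs(-3 - (-2)) = 1, not 2  no
#4 A=-3, F=-2, C=10; 1 of them equals -2  yes
#5 C + E = 15; 15 mod 4 = 3, not 1  no
#6 C - E = 10 - 5 = 5  yes

Constraints 1, 2, 3, and 5 are violated.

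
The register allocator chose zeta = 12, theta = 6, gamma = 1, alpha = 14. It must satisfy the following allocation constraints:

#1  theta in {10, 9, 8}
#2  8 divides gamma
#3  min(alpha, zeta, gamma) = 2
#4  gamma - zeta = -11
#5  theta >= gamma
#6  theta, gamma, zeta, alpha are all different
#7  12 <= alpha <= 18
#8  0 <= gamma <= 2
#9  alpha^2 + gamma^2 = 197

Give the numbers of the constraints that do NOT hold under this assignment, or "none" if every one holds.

Constraints 1, 2, 3 do not hold.

#1 theta = 6 is not in {10, 9, 8}  fails
#2 1 = 8*0 + 1, so 8 does not divide 1  fails
#3 min(14, 12, 1) = 1, not 2  fails
#4 gamma - zeta = 1 - 12 = -11  holds
#5 theta = 6, gamma = 1; 6 ≥ 1  holds
#6 values 6, 1, 12, 14 are pairwise distinct  holds
#7 alpha = 14 lies in [12, 18]  holds
#8 gamma = 1 lies in [0, 2]  holds
#9 alpha^2 + gamma^2 = 14^2 + 1^2 = 196 + 1 = 197  holds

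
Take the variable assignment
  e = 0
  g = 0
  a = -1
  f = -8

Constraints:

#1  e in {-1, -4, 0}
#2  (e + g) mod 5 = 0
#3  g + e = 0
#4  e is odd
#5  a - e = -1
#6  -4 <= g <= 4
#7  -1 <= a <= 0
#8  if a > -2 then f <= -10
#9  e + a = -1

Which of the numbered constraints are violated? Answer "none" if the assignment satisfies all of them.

#1 e = 0 is in {-1, -4, 0} — satisfied.
#2 e + g = 0; 0 mod 5 = 0 — satisfied.
#3 g + e = 0 + 0 = 0 — satisfied.
#4 e = 0 is even — violated.
#5 a - e = -1 - 0 = -1 — satisfied.
#6 g = 0 lies in [-4, 4] — satisfied.
#7 a = -1 lies in [-1, 0] — satisfied.
#8 a = -1 > -2, so we need f ≤ -10; but f = -8 > -10 — violated.
#9 e + a = 0 + (-1) = -1 — satisfied.

Constraints 4 and 8 do not hold.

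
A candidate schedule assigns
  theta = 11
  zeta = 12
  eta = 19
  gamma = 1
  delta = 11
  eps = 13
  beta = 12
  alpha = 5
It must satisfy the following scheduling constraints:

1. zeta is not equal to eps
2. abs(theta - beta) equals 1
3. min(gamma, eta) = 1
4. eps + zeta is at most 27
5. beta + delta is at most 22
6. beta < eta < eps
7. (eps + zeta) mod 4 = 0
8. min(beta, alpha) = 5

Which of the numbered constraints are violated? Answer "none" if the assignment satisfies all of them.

Constraints 5, 6, and 7 do not hold.

1. zeta = 12, eps = 13; distinct — satisfied.
2. abs(11 - 12) = 1 — satisfied.
3. min(1, 19) = 1 — satisfied.
4. eps + zeta = 13 + 12 = 25; 25 ≤ 27 — satisfied.
5. beta + delta = 12 + 11 = 23; 23 > 22, bound 22 not met — violated.
6. values 12, 19, 13; eta = 19 is not < eps = 13 — violated.
7. eps + zeta = 25; 25 mod 4 = 1, not 0 — violated.
8. min(12, 5) = 5 — satisfied.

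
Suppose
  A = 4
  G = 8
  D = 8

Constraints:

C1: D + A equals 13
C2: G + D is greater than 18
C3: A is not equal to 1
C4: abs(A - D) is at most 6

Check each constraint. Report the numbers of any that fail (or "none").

Violated: 1, 2.

C1: D + A = 8 + 4 = 12, not 13 — does not hold.
C2: G + D = 8 + 8 = 16; 16 ≤ 18, bound 18 not met — does not hold.
C3: A = 4, and 4 ≠ 1 — holds.
C4: abs(4 - 8) = 4; 4 ≤ 6 — holds.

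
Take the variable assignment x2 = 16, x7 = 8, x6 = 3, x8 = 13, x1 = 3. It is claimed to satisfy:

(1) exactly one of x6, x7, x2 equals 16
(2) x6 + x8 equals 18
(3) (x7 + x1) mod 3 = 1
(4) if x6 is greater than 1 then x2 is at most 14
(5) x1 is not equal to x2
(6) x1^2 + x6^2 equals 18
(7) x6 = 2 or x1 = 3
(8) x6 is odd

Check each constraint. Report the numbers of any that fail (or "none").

(1) x6=3, x7=8, x2=16; 1 of them equals 16 — holds.
(2) x6 + x8 = 3 + 13 = 16, not 18 — fails.
(3) x7 + x1 = 11; 11 mod 3 = 2, not 1 — fails.
(4) x6 = 3 > 1, so we need x2 ≤ 14; but x2 = 16 > 14 — fails.
(5) x1 = 3, x2 = 16; distinct — holds.
(6) x1^2 + x6^2 = 3^2 + 3^2 = 9 + 9 = 18 — holds.
(7) x6 = 3 ≠ 2, but x1 = 3 = 3 (second disjunct) — holds.
(8) x6 = 3 is odd — holds.

The assignment fails constraints 2, 3, and 4.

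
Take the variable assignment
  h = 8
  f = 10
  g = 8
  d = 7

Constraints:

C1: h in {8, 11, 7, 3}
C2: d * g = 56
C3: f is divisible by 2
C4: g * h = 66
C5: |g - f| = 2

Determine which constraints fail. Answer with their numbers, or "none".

C1: h = 8 is in {8, 11, 7, 3}  yes
C2: d * g = 7 * 8 = 56  yes
C3: 10 / 2 = 5, so 2 divides 10  yes
C4: g * h = 8 * 8 = 64, not 66  no
C5: |8 - 10| = 2  yes

Violated: 4.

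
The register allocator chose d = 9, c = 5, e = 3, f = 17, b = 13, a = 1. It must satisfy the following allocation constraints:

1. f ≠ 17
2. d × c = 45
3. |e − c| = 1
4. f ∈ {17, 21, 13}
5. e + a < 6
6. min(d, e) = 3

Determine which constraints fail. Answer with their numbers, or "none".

Constraints 1, 3 are violated.

1. f = 17, but 17 is required to differ — fails.
2. d × c = 9 × 5 = 45 — holds.
3. |3 − 5| = 2, not 1 — fails.
4. f = 17 is in {17, 21, 13} — holds.
5. e + a = 3 + 1 = 4; 4 < 6 — holds.
6. min(9, 3) = 3 — holds.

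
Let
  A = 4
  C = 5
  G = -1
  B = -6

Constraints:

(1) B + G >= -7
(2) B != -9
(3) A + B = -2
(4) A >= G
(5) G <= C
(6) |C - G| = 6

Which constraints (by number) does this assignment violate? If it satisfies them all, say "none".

(1) B + G = -6 + (-1) = -7; -7 ≥ -7 — holds.
(2) B = -6, and -6 ≠ -9 — holds.
(3) A + B = 4 + (-6) = -2 — holds.
(4) A = 4, G = -1; 4 ≥ -1 — holds.
(5) G = -1, C = 5; -1 ≤ 5 — holds.
(6) |5 - (-1)| = 6 — holds.

None — every constraint holds.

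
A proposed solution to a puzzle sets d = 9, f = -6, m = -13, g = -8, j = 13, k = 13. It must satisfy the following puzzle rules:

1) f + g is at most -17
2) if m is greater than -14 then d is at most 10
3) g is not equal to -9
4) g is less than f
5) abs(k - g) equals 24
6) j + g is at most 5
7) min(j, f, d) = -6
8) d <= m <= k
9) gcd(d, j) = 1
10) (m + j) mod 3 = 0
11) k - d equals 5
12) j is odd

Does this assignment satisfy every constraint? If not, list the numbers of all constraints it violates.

Violated: 1, 5, 8, and 11.

1) f + g = -6 + (-8) = -14; -14 > -17, bound -17 not met  FAIL
2) m = -13 > -14, so we need d ≤ 10; d = 9 ≤ 10  OK
3) g = -8, and -8 ≠ -9  OK
4) g = -8, f = -6; -8 < -6  OK
5) abs(13 - (-8)) = 21, not 24  FAIL
6) j + g = 13 + (-8) = 5; 5 ≤ 5  OK
7) min(13, -6, 9) = -6  OK
8) values 9, -13, 13; d = 9 is not <= m = -13  FAIL
9) gcd(9, 13) = 1  OK
10) m + j = 0; 0 mod 3 = 0  OK
11) k - d = 13 - 9 = 4, not 5  FAIL
12) j = 13 is odd  OK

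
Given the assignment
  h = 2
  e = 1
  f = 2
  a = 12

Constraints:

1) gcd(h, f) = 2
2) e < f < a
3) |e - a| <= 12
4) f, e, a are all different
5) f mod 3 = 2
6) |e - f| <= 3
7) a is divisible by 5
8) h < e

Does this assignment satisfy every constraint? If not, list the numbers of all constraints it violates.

Constraints 7, 8 do not hold.

1) gcd(2, 2) = 2 — holds.
2) values 1 < 2 < 12 — holds.
3) |1 - 12| = 11; 11 ≤ 12 — holds.
4) values 2, 1, 12 are pairwise distinct — holds.
5) 2 mod 3 = 2 — holds.
6) |1 - 2| = 1; 1 ≤ 3 — holds.
7) 12 = 5*2 + 2, so 5 does not divide 12 — fails.
8) h = 2, e = 1; 2 ≥ 1 (want <) — fails.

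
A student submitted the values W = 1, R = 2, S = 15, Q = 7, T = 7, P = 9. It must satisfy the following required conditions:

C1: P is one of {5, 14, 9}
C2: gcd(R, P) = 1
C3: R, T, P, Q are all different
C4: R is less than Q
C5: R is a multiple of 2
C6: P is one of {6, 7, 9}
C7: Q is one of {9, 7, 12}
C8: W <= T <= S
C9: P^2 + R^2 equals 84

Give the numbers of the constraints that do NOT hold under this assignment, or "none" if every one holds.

Constraints 3 and 9 are violated.

C1: P = 9 is in {5, 14, 9}  ✓
C2: gcd(2, 9) = 1  ✓
C3: T = Q = 7, not all different  ✗
C4: R = 2, Q = 7; 2 < 7  ✓
C5: 2 / 2 = 1, so 2 divides 2  ✓
C6: P = 9 is in {6, 7, 9}  ✓
C7: Q = 7 is in {9, 7, 12}  ✓
C8: values 1 <= 7 <= 15  ✓
C9: P^2 + R^2 = 9^2 + 2^2 = 81 + 4 = 85, not 84  ✗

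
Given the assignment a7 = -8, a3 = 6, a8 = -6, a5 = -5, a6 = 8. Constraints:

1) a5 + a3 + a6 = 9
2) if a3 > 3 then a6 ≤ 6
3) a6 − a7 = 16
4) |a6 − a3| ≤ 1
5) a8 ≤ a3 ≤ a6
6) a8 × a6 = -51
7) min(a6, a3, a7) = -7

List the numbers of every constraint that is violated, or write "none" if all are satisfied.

Constraints 2, 4, 6, and 7 are violated.

1) a5 + a3 + a6 = -5 + 6 + 8 = 9  ✓
2) a3 = 6 > 3, so we need a6 ≤ 6; but a6 = 8 > 6  ✗
3) a6 − a7 = 8 − (-8) = 16  ✓
4) |8 − 6| = 2; 2 > 1, exceeds bound 1  ✗
5) values -6 ≤ 6 ≤ 8  ✓
6) a8 × a6 = -6 × 8 = -48, not -51  ✗
7) min(8, 6, -8) = -8, not -7  ✗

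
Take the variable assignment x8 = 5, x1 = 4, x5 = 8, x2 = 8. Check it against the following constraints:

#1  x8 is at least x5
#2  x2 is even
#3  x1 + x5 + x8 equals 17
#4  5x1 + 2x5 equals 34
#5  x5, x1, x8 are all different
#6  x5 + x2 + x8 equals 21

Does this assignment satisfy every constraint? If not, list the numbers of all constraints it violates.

#1 x8 = 5, x5 = 8; 5 < 8 (want ≥)  ✗
#2 x2 = 8 is even  ✓
#3 x1 + x5 + x8 = 4 + 8 + 5 = 17  ✓
#4 5x1 + 2x5 = 5(4) + 2(8) = 36, not 34  ✗
#5 values 8, 4, 5 are pairwise distinct  ✓
#6 x5 + x2 + x8 = 8 + 8 + 5 = 21  ✓

Constraints 1 and 4 are violated.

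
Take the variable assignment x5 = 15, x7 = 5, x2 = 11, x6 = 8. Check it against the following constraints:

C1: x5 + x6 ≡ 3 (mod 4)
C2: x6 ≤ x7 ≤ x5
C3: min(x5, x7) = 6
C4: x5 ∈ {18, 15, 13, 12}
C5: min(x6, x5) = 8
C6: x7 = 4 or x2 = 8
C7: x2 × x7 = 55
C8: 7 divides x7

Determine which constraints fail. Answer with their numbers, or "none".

Violated: 2, 3, 6, and 8.

C1: x5 + x6 = 23; 23 mod 4 = 3 — OK.
C2: values 8, 5, 15; x6 = 8 is not ≤ x7 = 5 — violated.
C3: min(15, 5) = 5, not 6 — violated.
C4: x5 = 15 is in {18, 15, 13, 12} — OK.
C5: min(8, 15) = 8 — OK.
C6: x7 = 5 ≠ 4 and x2 = 11 ≠ 8; both disjuncts false — violated.
C7: x2 × x7 = 11 × 5 = 55 — OK.
C8: 5 = 7×0 + 5, so 7 does not divide 5 — violated.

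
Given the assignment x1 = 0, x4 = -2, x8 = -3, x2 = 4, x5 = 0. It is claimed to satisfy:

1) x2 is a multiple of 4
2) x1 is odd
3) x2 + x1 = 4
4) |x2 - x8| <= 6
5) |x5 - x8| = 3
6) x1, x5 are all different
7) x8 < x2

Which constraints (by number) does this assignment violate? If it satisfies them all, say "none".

Constraints 2, 4, 6 are violated.

1) 4 / 4 = 1, so 4 divides 4  holds
2) x1 = 0 is even  fails
3) x2 + x1 = 4 + 0 = 4  holds
4) |4 - (-3)| = 7; 7 > 6, exceeds bound 6  fails
5) |0 - (-3)| = 3  holds
6) x1 = x5 = 0, not all different  fails
7) x8 = -3, x2 = 4; -3 < 4  holds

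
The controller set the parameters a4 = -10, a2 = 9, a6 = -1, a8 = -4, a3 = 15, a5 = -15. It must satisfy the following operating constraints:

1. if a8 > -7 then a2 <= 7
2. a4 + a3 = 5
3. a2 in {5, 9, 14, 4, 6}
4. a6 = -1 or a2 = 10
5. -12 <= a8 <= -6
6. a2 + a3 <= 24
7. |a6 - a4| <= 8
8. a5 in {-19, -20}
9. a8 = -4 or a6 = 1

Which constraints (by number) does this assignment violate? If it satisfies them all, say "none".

Constraints 1, 5, 7, 8 are violated.

1. a8 = -4 > -7, so we need a2 ≤ 7; but a2 = 9 > 7 — violated.
2. a4 + a3 = -10 + 15 = 5 — OK.
3. a2 = 9 is in {5, 9, 14, 4, 6} — OK.
4. a6 = -1 = -1 (first disjunct) — OK.
5. a8 = -4 is outside [-12, -6] — violated.
6. a2 + a3 = 9 + 15 = 24; 24 ≤ 24 — OK.
7. |-1 - (-10)| = 9; 9 > 8, exceeds bound 8 — violated.
8. a5 = -15 is not in {-19, -20} — violated.
9. a8 = -4 = -4 (first disjunct) — OK.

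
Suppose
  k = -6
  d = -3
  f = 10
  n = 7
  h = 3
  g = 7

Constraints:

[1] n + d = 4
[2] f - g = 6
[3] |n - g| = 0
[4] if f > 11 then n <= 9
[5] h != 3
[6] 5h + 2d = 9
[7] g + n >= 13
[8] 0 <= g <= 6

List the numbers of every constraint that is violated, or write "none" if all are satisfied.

The assignment fails constraints 2, 5, 8.

[1] n + d = 7 + (-3) = 4  ✓
[2] f - g = 10 - 7 = 3, not 6  ✗
[3] |7 - 7| = 0  ✓
[4] f = 10, not > 11; antecedent false, conditional vacuously true  ✓
[5] h = 3, but 3 is required to differ  ✗
[6] 5h + 2d = 5(3) + 2(-3) = 9  ✓
[7] g + n = 7 + 7 = 14; 14 ≥ 13  ✓
[8] g = 7 is outside [0, 6]  ✗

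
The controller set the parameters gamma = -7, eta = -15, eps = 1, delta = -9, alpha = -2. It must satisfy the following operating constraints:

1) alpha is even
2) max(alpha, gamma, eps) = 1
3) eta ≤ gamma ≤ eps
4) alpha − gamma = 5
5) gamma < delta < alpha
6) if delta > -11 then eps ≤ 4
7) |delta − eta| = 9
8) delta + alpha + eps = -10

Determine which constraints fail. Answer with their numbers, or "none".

Constraints 5 and 7 are violated.

1) alpha = -2 is even  true
2) max(-2, -7, 1) = 1  true
3) values -15 ≤ -7 ≤ 1  true
4) alpha − gamma = -2 − (-7) = 5  true
5) values -7, -9, -2; gamma = -7 is not < delta = -9  false
6) delta = -9 > -11, so we need eps ≤ 4; eps = 1 ≤ 4  true
7) |-9 − (-15)| = 6, not 9  false
8) delta + alpha + eps = -9 + (-2) + 1 = -10  true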